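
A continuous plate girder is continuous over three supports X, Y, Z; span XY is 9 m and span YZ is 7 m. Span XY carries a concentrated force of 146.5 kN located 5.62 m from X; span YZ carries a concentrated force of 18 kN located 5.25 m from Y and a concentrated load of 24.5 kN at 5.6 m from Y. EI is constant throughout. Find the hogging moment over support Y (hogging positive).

M_Y = 154.9 kN·m

Insert a hinge at Y; M_Y is the redundant, and each span becomes simply supported.
Discontinuity in slope at Y on the released structure — sum the simple-span end rotations:
  span XY: point load 146.5 at a = 5.62: Pab(L + a)/(6LEI) = 753.4/EI
  span YZ: point load 18 at a = 5.25: Pab(L + b)/(6LEI) = 34.45/EI
  span YZ: point load 24.5 at a = 5.6: Pab(L + b)/(6LEI) = 38.42/EI
  relative rotation θ_0 = (753.4 + 72.87)/EI = 826.3/EI
A unit hogging moment at Y produces rotation L₁/(3EI) + L₂/(3EI) = 5.333/EI.
Compatibility: M_Y·(L₁+L₂)/(3EI) = θ_0, giving M_Y = 154.9 kN·m (hogging).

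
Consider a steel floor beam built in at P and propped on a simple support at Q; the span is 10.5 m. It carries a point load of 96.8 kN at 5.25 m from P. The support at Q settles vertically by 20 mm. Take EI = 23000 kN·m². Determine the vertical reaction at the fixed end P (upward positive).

R_P = 67.74 kN

Remove the prop at Q; the released (primary) structure is a cantilever built in at P.
Deflection at Q on the released cantilever, summing each load's contribution:
  point load 96.8 at a = 5.25: Pa²(3L − a)/(6EI) = 11673/EI
Tip deflection under a unit load at Q: L³/(3EI) = 385.9/EI.
With EI = 23000 kN·m²: δ_0 = 0.50751 m and δ_{QQ} = 0.016777 m/kN.
Compatibility — the beam at Q must follow the support down by 0.02 m: δ_0 − R_Q·δ_{QQ} = 0.02, so R_Q = (0.50751 − 0.02)/0.016777 = 29.06 kN.
Vertical equilibrium: R_P = ΣP − R_Q = 96.8 − 29.06 = 67.74 kN.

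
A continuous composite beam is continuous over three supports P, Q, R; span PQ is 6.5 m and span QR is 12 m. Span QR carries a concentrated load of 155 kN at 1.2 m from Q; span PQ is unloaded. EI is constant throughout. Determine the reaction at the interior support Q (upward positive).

R_Q = 164 kN

Release continuity at Q by inserting a hinge; the redundant is the internal moment M_Q. The primary structure is two simply-supported spans PQ and QR.
Rotations at Q on the released spans (each span's end-slope, ×1/EI):
  span QR: point load 155 at a = 1.2: Pab(L + b)/(6LEI) = 636.1/EI
  relative rotation θ_0 = (0 + 636.1)/EI = 636.1/EI
A unit hogging moment at Q produces rotation L₁/(3EI) + L₂/(3EI) = 6.167/EI.
Compatibility: M_Q·(L₁+L₂)/(3EI) = θ_0, giving M_Q = 103.2 kN·m (hogging).
Span PQ, ΣM about P with M_Q applied at Q: R_Q^{PQ}·6.5 = 0 + 103.2, so R_Q^{PQ} = 15.87 kN and R_P = 0 − 15.87 = -15.87 kN.
Span QR, ΣM about R: R_Q^{QR}·12 = 1674 + 103.2, so R_Q^{QR} = 148.1 kN and R_R = 155 − 148.1 = 6.904 kN.
R_Q = 15.87 + 148.1 = 164 kN.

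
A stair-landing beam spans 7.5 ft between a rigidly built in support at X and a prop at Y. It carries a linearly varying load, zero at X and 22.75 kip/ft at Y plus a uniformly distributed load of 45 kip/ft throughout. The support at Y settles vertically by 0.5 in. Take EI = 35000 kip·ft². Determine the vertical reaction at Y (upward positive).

Take the reaction at Y as the redundant and release it; the primary structure is a cantilever fixed at X.
Downward deflection at the released point Y due to the loads:
  triangular load, peak 22.75 at the free end: 11w₀L⁴/(120EI) = 6598/EI
  UDL 45: wL⁴/(8EI) = 17798/EI
  δ_0 = 24396/EI
Flexibility coefficient — unit upward force at Y: δ_{YY} = L³/(3EI) = 140.6/EI.
With EI = 35000 kip·ft²: δ_0 = 0.69704 ft and δ_{YY} = 0.004018 ft/kip.
Compatibility — the beam at Y must follow the support down by 0.04167 ft: δ_0 − R_Y·δ_{YY} = 0.04167, so R_Y = (0.69704 − 0.04167)/0.004018 = 163.1 kip.

R_Y = 163.1 kip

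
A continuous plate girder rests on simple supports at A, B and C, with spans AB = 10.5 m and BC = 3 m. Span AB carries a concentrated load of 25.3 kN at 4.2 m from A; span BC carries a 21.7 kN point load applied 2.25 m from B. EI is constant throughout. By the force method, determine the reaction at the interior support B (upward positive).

R_B = 31.15 kN

Insert a hinge at B; M_B is the redundant, and each span becomes simply supported.
Discontinuity in slope at B on the released structure — sum the simple-span end rotations:
  span AB: point load 25.3 at a = 4.2: Pab(L + a)/(6LEI) = 156.2/EI
  span BC: point load 21.7 at a = 2.25: Pab(L + b)/(6LEI) = 7.629/EI
  relative rotation θ_0 = (156.2 + 7.629)/EI = 163.8/EI
A unit hogging moment at B produces rotation L₁/(3EI) + L₂/(3EI) = 4.5/EI.
Slope continuity at B: θ_0 = M_B·4.5/EI, so M_B = 163.8/4.5 = 36.41 kN·m (hogging).
Span AB, ΣM about A with M_B applied at B: R_B^{AB}·10.5 = 106.3 + 36.41, so R_B^{AB} = 13.59 kN and R_A = 25.3 − 13.59 = 11.71 kN.
Span BC, ΣM about C: R_B^{BC}·3 = 16.27 + 36.41, so R_B^{BC} = 17.56 kN and R_C = 21.7 − 17.56 = 4.139 kN.
R_B = 13.59 + 17.56 = 31.15 kN.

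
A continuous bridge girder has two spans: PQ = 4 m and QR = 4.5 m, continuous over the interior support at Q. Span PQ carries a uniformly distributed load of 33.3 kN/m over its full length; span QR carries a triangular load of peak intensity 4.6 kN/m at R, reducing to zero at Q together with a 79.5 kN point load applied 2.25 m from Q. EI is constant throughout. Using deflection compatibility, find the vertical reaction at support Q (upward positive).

Take M_Q as the redundant. Released structure: two simple spans PQ and QR with a hinge at Q.
End slopes at the hinge Q, treating each span as simply supported:
  span PQ: UDL 33.3: wL³/(24EI) = 88.8/EI
  span QR: triangular load, peak 4.6: 7w₀L³/(360EI) = 8.151/EI
  span QR: point load 79.5 at a = 2.25: Pab(L + b)/(6LEI) = 100.6/EI
  relative rotation θ_0 = (88.8 + 108.8)/EI = 197.6/EI
A unit hogging moment at Q produces rotation L₁/(3EI) + L₂/(3EI) = 2.833/EI.
Compatibility: M_Q·(L₁+L₂)/(3EI) = θ_0, giving M_Q = 69.73 kN·m (hogging).
Span PQ, ΣM about P with M_Q applied at Q: R_Q^{PQ}·4 = 266.4 + 69.73, so R_Q^{PQ} = 84.03 kN and R_P = 133.2 − 84.03 = 49.17 kN.
Span QR, ΣM about R: R_Q^{QR}·4.5 = 194.4 + 69.73, so R_Q^{QR} = 58.7 kN and R_R = 89.85 − 58.7 = 31.15 kN.
R_Q = 84.03 + 58.7 = 142.7 kN.

R_Q = 142.7 kN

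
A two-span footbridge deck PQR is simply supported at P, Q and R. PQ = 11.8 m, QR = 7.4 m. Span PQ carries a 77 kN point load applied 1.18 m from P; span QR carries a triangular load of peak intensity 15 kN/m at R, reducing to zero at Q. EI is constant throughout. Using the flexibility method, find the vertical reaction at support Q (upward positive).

R_Q = 36.34 kN

Release continuity at Q by inserting a hinge; the redundant is the internal moment M_Q. The primary structure is two simply-supported spans PQ and QR.
End slopes at the hinge Q, treating each span as simply supported:
  span PQ: point load 77 at a = 1.18: Pab(L + a)/(6LEI) = 176.9/EI
  span QR: triangular load, peak 15: 7w₀L³/(360EI) = 118.2/EI
  relative rotation θ_0 = (176.9 + 118.2)/EI = 295.1/EI
A unit hogging moment at Q produces rotation L₁/(3EI) + L₂/(3EI) = 6.4/EI.
Slope continuity at Q: θ_0 = M_Q·6.4/EI, so M_Q = 295.1/6.4 = 46.11 kN·m (hogging).
Span PQ, ΣM about P with M_Q applied at Q: R_Q^{PQ}·11.8 = 90.86 + 46.11, so R_Q^{PQ} = 11.61 kN and R_P = 77 − 11.61 = 65.39 kN.
Span QR, ΣM about R: R_Q^{QR}·7.4 = 136.9 + 46.11, so R_Q^{QR} = 24.73 kN and R_R = 55.5 − 24.73 = 30.77 kN.
R_Q = 11.61 + 24.73 = 36.34 kN.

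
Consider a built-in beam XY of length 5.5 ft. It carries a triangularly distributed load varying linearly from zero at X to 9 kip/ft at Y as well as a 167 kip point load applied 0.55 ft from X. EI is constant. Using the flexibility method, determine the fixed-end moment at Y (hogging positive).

M_Y = 21.88 kip·ft

Release both end moments; the primary structure is a simply-supported span XY with redundants M_X and M_Y.
End rotations of the released simple span under the applied load (×1/EI):
  at X: triangular load, peak 9: 7w₀L³/(360EI) = 29.12/EI
  at Y: triangular load, peak 9: w₀L³/(45EI) = 33.27/EI
  at X: point load 167 at a = 0.55: Pab(L + b)/(6LEI) = 144/EI
  at Y: point load 167 at a = 0.55: Pab(L + a)/(6LEI) = 83.35/EI
  θ_X0 = 173.1/EI,  θ_Y0 = 116.6/EI
Flexibility coefficients: a unit moment at one end gives L/(3EI) there and L/(6EI) at the far end, so f₁₁ = f₂₂ = 1.833/EI and f₁₂ = f₂₁ = 0.9167/EI.
Compatibility — zero rotation at each built-in end:
  1.833 M_X + 0.9167 M_Y = 173.1
  0.9167 M_X + 1.833 M_Y = 116.6
Solving the pair gives M_X = 83.47 kip·ft and M_Y = 21.88 kip·ft (hogging).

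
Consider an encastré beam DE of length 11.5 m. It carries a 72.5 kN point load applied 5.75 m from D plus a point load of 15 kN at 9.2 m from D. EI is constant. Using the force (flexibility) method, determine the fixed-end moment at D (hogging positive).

M_D = 109.7 kN·m

Release both end moments; the primary structure is a simply-supported span DE with redundants M_D and M_E.
End rotations of the released simple span under the applied load (×1/EI):
  at D: point load 72.5 at a = 5.75: Pab(L + b)/(6LEI) = 599.3/EI
  at E: point load 72.5 at a = 5.75: Pab(L + a)/(6LEI) = 599.3/EI
  at D: point load 15 at a = 9.2: Pab(L + b)/(6LEI) = 63.48/EI
  at E: point load 15 at a = 9.2: Pab(L + a)/(6LEI) = 95.22/EI
  θ_D0 = 662.7/EI,  θ_E0 = 694.5/EI
Flexibility coefficients: a unit moment at one end gives L/(3EI) there and L/(6EI) at the far end, so f₁₁ = f₂₂ = 3.833/EI and f₁₂ = f₂₁ = 1.917/EI.
Compatibility — zero rotation at each built-in end:
  3.833 M_D + 1.917 M_E = 662.7
  1.917 M_D + 3.833 M_E = 694.5
Solving the pair gives M_D = 109.7 kN·m and M_E = 126.3 kN·m (hogging).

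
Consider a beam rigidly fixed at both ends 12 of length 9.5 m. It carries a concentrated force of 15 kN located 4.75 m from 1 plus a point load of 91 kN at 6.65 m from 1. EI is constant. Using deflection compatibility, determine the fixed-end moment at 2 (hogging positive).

Release both end moments; the primary structure is a simply-supported span 12 with redundants M_1 and M_2.
On the primary (simply-supported) span, the end slopes from the loading are:
  at 1: point load 15 at a = 4.75: Pab(L + b)/(6LEI) = 84.61/EI
  at 2: point load 15 at a = 4.75: Pab(L + a)/(6LEI) = 84.61/EI
  at 1: point load 91 at a = 6.65: Pab(L + b)/(6LEI) = 373.7/EI
  at 2: point load 91 at a = 6.65: Pab(L + a)/(6LEI) = 488.7/EI
  θ_10 = 458.3/EI,  θ_20 = 573.3/EI
Flexibility coefficients: a unit moment at one end gives L/(3EI) there and L/(6EI) at the far end, so f₁₁ = f₂₂ = 3.167/EI and f₁₂ = f₂₁ = 1.583/EI.
Compatibility — zero rotation at each built-in end:
  3.167 M_1 + 1.583 M_2 = 458.3
  1.583 M_1 + 3.167 M_2 = 573.3
Solving the pair gives M_1 = 72.28 kN·m and M_2 = 144.9 kN·m (hogging).

M_2 = 144.9 kN·m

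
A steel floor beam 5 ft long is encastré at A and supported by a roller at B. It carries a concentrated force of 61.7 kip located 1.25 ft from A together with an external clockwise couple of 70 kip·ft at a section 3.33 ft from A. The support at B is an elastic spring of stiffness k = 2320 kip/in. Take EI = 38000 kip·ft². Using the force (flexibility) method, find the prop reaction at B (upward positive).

Take the reaction at B as the redundant and release it; the primary structure is a cantilever fixed at A.
Free-end deflection of the primary structure under the applied loading (downward +):
  point load 61.7 at a = 1.25: Pa²(3L − a)/(6EI) = 220.9/EI
  clockwise couple 70 at a = 3.33: M₀a(2L − a)/(2EI) = 777.4/EI
  δ_0 = 998.3/EI
Flexibility coefficient — unit upward force at B: δ_{BB} = L³/(3EI) = 41.67/EI.
With EI = 38000 kip·ft²: δ_0 = 0.026272 ft and δ_{BB} = 0.001096 ft/kip.
Compatibility — the spring shortens by R_B/k under the reaction it provides: δ_0 − R_B·δ_{BB} = R_B/k. With 1/k = 1/(2320×12) ft/kip = 0.000036 ft/kip, R_B = δ_0 / (δ_{BB} + 1/k) = 0.026272 / (0.001096 + 0.000036) = 23.2 kip.

R_B = 23.2 kip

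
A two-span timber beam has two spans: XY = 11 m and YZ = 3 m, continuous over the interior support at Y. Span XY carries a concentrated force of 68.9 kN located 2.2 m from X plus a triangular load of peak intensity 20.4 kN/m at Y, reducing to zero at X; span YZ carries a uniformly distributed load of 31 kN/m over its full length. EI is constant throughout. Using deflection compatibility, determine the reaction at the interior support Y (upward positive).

R_Y = 217.4 kN

Release continuity at Y by inserting a hinge; the redundant is the internal moment M_Y. The primary structure is two simply-supported spans XY and YZ.
Rotations at Y on the released spans (each span's end-slope, ×1/EI):
  span XY: point load 68.9 at a = 2.2: Pab(L + a)/(6LEI) = 266.8/EI
  span XY: triangular load, peak 20.4: w₀L³/(45EI) = 603.4/EI
  span YZ: UDL 31: wL³/(24EI) = 34.88/EI
  relative rotation θ_0 = (870.2 + 34.88)/EI = 905/EI
A unit hogging moment at Y produces rotation L₁/(3EI) + L₂/(3EI) = 4.667/EI.
Compatibility: M_Y·(L₁+L₂)/(3EI) = θ_0, giving M_Y = 193.9 kN·m (hogging).
Span XY, ΣM about X with M_Y applied at Y: R_Y^{XY}·11 = 974.4 + 193.9, so R_Y^{XY} = 106.2 kN and R_X = 181.1 − 106.2 = 74.89 kN.
Span YZ, ΣM about Z: R_Y^{YZ}·3 = 139.5 + 193.9, so R_Y^{YZ} = 111.1 kN and R_Z = 93 − 111.1 = -18.15 kN.
R_Y = 106.2 + 111.1 = 217.4 kN.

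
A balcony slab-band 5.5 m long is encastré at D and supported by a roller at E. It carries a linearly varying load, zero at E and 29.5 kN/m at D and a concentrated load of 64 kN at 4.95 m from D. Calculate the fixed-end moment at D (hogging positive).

M_D = 76.92 kN·m

Remove the prop at E; the released (primary) structure is a cantilever built in at D.
Deflection at E on the released cantilever, summing each load's contribution:
  triangular load, peak 29.5 at the fixed end: w₀L⁴/(30EI) = 899.8/EI
  point load 64 at a = 4.95: Pa²(3L − a)/(6EI) = 3019/EI
  δ_0 = 3919/EI
Flexibility coefficient — unit upward force at E: δ_{EE} = L³/(3EI) = 55.46/EI.
The prop prevents deflection at E: R_E = δ_0/δ_{EE} = 3919/55.46 = 70.66 kN.
Moment equilibrium about D: M_D = Σ(load moments about D) − R_E·L = 465.5 − 70.66×5.5 = 76.92 kN·m.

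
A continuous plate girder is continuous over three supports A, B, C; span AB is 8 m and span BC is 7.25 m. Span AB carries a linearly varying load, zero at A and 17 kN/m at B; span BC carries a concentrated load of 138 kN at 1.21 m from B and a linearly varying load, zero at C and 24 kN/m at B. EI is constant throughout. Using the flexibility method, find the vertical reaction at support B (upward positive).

Take M_B as the redundant. Released structure: two simple spans AB and BC with a hinge at B.
End slopes at the hinge B, treating each span as simply supported:
  span AB: triangular load, peak 17: w₀L³/(45EI) = 193.4/EI
  span BC: point load 138 at a = 1.21: Pab(L + b)/(6LEI) = 308.1/EI
  span BC: triangular load, peak 24: w₀L³/(45EI) = 203.2/EI
  relative rotation θ_0 = (193.4 + 511.4)/EI = 704.8/EI
A unit hogging moment at B produces rotation L₁/(3EI) + L₂/(3EI) = 5.083/EI.
Slope continuity at B: θ_0 = M_B·5.083/EI, so M_B = 704.8/5.083 = 138.6 kN·m (hogging).
Span AB, ΣM about A with M_B applied at B: R_B^{AB}·8 = 362.7 + 138.6, so R_B^{AB} = 62.66 kN and R_A = 68 − 62.66 = 5.336 kN.
Span BC, ΣM about C: R_B^{BC}·7.25 = 1254 + 138.6, so R_B^{BC} = 192.1 kN and R_C = 225 − 192.1 = 32.91 kN.
R_B = 62.66 + 192.1 = 254.8 kN.

R_B = 254.8 kN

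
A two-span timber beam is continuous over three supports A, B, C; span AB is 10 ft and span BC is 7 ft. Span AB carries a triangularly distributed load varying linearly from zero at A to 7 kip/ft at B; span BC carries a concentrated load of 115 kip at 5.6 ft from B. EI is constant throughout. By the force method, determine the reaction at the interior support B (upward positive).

R_B = 60.73 kip

Release continuity at B by inserting a hinge; the redundant is the internal moment M_B. The primary structure is two simply-supported spans AB and BC.
End slopes at the hinge B, treating each span as simply supported:
  span AB: triangular load, peak 7: w₀L³/(45EI) = 155.6/EI
  span BC: point load 115 at a = 5.6: Pab(L + b)/(6LEI) = 180.3/EI
  relative rotation θ_0 = (155.6 + 180.3)/EI = 335.9/EI
A unit hogging moment at B produces rotation L₁/(3EI) + L₂/(3EI) = 5.667/EI.
Slope continuity at B: θ_0 = M_B·5.667/EI, so M_B = 335.9/5.667 = 59.27 kip·ft (hogging).
Span AB, ΣM about A with M_B applied at B: R_B^{AB}·10 = 233.3 + 59.27, so R_B^{AB} = 29.26 kip and R_A = 35 − 29.26 = 5.739 kip.
Span BC, ΣM about C: R_B^{BC}·7 = 161 + 59.27, so R_B^{BC} = 31.47 kip and R_C = 115 − 31.47 = 83.53 kip.
R_B = 29.26 + 31.47 = 60.73 kip.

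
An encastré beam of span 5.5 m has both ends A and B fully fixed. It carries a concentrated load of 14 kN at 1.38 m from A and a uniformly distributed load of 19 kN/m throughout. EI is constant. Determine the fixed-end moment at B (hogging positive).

Release both end moments; the primary structure is a simply-supported span AB with redundants M_A and M_B.
On the primary (simply-supported) span, the end slopes from the loading are:
  at A: point load 14 at a = 1.38: Pab(L + b)/(6LEI) = 23.2/EI
  at B: point load 14 at a = 1.38: Pab(L + a)/(6LEI) = 16.6/EI
  at A: UDL 19: wL³/(24EI) = 131.7/EI
  at B: UDL 19: wL³/(24EI) = 131.7/EI
  θ_A0 = 154.9/EI,  θ_B0 = 148.3/EI
Flexibility coefficients: a unit moment at one end gives L/(3EI) there and L/(6EI) at the far end, so f₁₁ = f₂₂ = 1.833/EI and f₁₂ = f₂₁ = 0.9167/EI.
Compatibility — zero rotation at each built-in end:
  1.833 M_A + 0.9167 M_B = 154.9
  0.9167 M_A + 1.833 M_B = 148.3
Solving the pair gives M_A = 58.74 kN·m and M_B = 51.53 kN·m (hogging).

M_B = 51.53 kN·m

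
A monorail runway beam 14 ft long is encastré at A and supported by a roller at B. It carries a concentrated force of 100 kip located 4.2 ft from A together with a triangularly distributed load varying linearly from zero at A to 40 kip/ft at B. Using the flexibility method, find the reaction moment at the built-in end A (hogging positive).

M_A = 707.2 kip·ft

Take the reaction at B as the redundant and release it; the primary structure is a cantilever fixed at A.
Free-end deflection of the primary structure under the applied loading (downward +):
  point load 100 at a = 4.2: Pa²(3L − a)/(6EI) = 11113/EI
  triangular load, peak 40 at the free end: 11w₀L⁴/(120EI) = 140859/EI
  δ_0 = 151972/EI
Tip deflection under a unit load at B: L³/(3EI) = 914.7/EI.
The prop prevents deflection at B: R_B = δ_0/δ_{BB} = 151972/914.7 = 166.2 kip.
Moment equilibrium about A: M_A = Σ(load moments about A) − R_B·L = 3033 − 166.2×14 = 707.2 kip·ft.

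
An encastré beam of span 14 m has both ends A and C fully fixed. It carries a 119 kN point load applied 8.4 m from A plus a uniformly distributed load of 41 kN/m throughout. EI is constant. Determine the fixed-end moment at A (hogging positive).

M_A = 829.6 kN·m

Take the two fixed-end moments M_A, M_C as redundants; the released structure is the simple span AC.
On the primary (simply-supported) span, the end slopes from the loading are:
  at A: point load 119 at a = 8.4: Pab(L + b)/(6LEI) = 1306/EI
  at C: point load 119 at a = 8.4: Pab(L + a)/(6LEI) = 1493/EI
  at A: UDL 41: wL³/(24EI) = 4688/EI
  at C: UDL 41: wL³/(24EI) = 4688/EI
  θ_A0 = 5994/EI,  θ_C0 = 6180/EI
Flexibility coefficients: a unit moment at one end gives L/(3EI) there and L/(6EI) at the far end, so f₁₁ = f₂₂ = 4.667/EI and f₁₂ = f₂₁ = 2.333/EI.
Compatibility — zero rotation at each built-in end:
  4.667 M_A + 2.333 M_C = 5994
  2.333 M_A + 4.667 M_C = 6180
Solving the pair gives M_A = 829.6 kN·m and M_C = 909.6 kN·m (hogging).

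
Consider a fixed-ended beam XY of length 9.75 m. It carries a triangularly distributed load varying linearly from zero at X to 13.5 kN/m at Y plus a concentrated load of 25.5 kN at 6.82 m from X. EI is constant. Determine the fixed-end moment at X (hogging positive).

M_X = 58.48 kN·m

Take the two fixed-end moments M_X, M_Y as redundants; the released structure is the simple span XY.
Simple-span end rotations at X and Y under the given loads:
  at X: triangular load, peak 13.5: 7w₀L³/(360EI) = 243.3/EI
  at Y: triangular load, peak 13.5: w₀L³/(45EI) = 278.1/EI
  at X: point load 25.5 at a = 6.82: Pab(L + b)/(6LEI) = 110.4/EI
  at Y: point load 25.5 at a = 6.82: Pab(L + a)/(6LEI) = 144.3/EI
  θ_X0 = 353.7/EI,  θ_Y0 = 422.4/EI
Flexibility coefficients: a unit moment at one end gives L/(3EI) there and L/(6EI) at the far end, so f₁₁ = f₂₂ = 3.25/EI and f₁₂ = f₂₁ = 1.625/EI.
Compatibility — zero rotation at each built-in end:
  3.25 M_X + 1.625 M_Y = 353.7
  1.625 M_X + 3.25 M_Y = 422.4
Solving the pair gives M_X = 58.48 kN·m and M_Y = 100.7 kN·m (hogging).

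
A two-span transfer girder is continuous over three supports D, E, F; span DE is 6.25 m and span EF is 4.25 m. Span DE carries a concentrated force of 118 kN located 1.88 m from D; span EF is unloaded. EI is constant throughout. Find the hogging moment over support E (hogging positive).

M_E = 60.05 kN·m

Take M_E as the redundant. Released structure: two simple spans DE and EF with a hinge at E.
End slopes at the hinge E, treating each span as simply supported:
  span DE: point load 118 at a = 1.88: Pab(L + a)/(6LEI) = 210.2/EI
  relative rotation θ_0 = (210.2 + 0)/EI = 210.2/EI
A unit hogging moment at E produces rotation L₁/(3EI) + L₂/(3EI) = 3.5/EI.
Slope continuity at E: θ_0 = M_E·3.5/EI, so M_E = 210.2/3.5 = 60.05 kN·m (hogging).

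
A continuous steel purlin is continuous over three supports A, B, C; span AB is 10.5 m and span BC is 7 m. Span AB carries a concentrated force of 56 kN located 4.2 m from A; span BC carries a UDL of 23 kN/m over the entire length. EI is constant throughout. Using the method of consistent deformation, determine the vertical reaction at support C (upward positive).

Take M_B as the redundant. Released structure: two simple spans AB and BC with a hinge at B.
End slopes at the hinge B, treating each span as simply supported:
  span AB: point load 56 at a = 4.2: Pab(L + a)/(6LEI) = 345.7/EI
  span BC: UDL 23: wL³/(24EI) = 328.7/EI
  relative rotation θ_0 = (345.7 + 328.7)/EI = 674.5/EI
A unit hogging moment at B produces rotation L₁/(3EI) + L₂/(3EI) = 5.833/EI.
Slope continuity at B: θ_0 = M_B·5.833/EI, so M_B = 674.5/5.833 = 115.6 kN·m (hogging).
Span BC, ΣM about C: R_B^{BC}·7 = 563.5 + 115.6, so R_B^{BC} = 97.02 kN and R_C = 161 − 97.02 = 63.98 kN.

R_C = 63.98 kN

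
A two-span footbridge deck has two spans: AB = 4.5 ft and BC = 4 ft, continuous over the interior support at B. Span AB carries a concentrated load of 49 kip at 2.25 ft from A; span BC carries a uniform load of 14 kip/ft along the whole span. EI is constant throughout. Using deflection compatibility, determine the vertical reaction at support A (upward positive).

R_A = 16.71 kip

Take M_B as the redundant. Released structure: two simple spans AB and BC with a hinge at B.
Discontinuity in slope at B on the released structure — sum the simple-span end rotations:
  span AB: point load 49 at a = 2.25: Pab(L + a)/(6LEI) = 62.02/EI
  span BC: UDL 14: wL³/(24EI) = 37.33/EI
  relative rotation θ_0 = (62.02 + 37.33)/EI = 99.35/EI
A unit hogging moment at B produces rotation L₁/(3EI) + L₂/(3EI) = 2.833/EI.
Compatibility: M_B·(L₁+L₂)/(3EI) = θ_0, giving M_B = 35.06 kip·ft (hogging).
Span AB, ΣM about A with M_B applied at B: R_B^{AB}·4.5 = 110.2 + 35.06, so R_B^{AB} = 32.29 kip and R_A = 49 − 32.29 = 16.71 kip.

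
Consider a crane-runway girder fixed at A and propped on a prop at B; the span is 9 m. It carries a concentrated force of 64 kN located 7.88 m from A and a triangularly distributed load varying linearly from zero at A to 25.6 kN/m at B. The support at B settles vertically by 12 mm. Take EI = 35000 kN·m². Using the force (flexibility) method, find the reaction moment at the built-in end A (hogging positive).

M_A = 171.8 kN·m

Take the reaction at B as the redundant and release it; the primary structure is a cantilever fixed at A.
Primary-structure tip deflection at B by superposition:
  point load 64 at a = 7.88: Pa²(3L − a)/(6EI) = 12664/EI
  triangular load, peak 25.6 at the free end: 11w₀L⁴/(120EI) = 15396/EI
  δ_0 = 28060/EI
Tip deflection under a unit load at B: L³/(3EI) = 243/EI.
With EI = 35000 kN·m²: δ_0 = 0.80173 m and δ_{BB} = 0.006943 m/kN.
Compatibility — the beam at B must follow the support down by 0.012 m: δ_0 − R_B·δ_{BB} = 0.012, so R_B = (0.80173 − 0.012)/0.006943 = 113.7 kN.
Moment equilibrium about A: M_A = Σ(load moments about A) − R_B·L = 1196 − 113.7×9 = 171.8 kN·m.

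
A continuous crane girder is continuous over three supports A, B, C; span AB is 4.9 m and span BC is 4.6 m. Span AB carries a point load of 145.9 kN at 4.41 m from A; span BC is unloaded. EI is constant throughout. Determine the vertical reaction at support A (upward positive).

R_A = 8.156 kN

Insert a hinge at B; M_B is the redundant, and each span becomes simply supported.
Discontinuity in slope at B on the released structure — sum the simple-span end rotations:
  span AB: point load 145.9 at a = 4.41: Pab(L + a)/(6LEI) = 99.84/EI
  relative rotation θ_0 = (99.84 + 0)/EI = 99.84/EI
A unit hogging moment at B produces rotation L₁/(3EI) + L₂/(3EI) = 3.167/EI.
Compatibility: M_B·(L₁+L₂)/(3EI) = θ_0, giving M_B = 31.53 kN·m (hogging).
Span AB, ΣM about A with M_B applied at B: R_B^{AB}·4.9 = 643.4 + 31.53, so R_B^{AB} = 137.7 kN and R_A = 145.9 − 137.7 = 8.156 kN.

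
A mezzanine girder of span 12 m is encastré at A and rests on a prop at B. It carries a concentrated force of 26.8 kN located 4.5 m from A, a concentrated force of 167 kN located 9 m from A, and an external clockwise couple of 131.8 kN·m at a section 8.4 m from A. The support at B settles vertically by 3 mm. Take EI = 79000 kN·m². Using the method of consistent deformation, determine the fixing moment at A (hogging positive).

Remove the prop at B; the released (primary) structure is a cantilever built in at A.
Free-end deflection of the primary structure under the applied loading (downward +):
  point load 26.8 at a = 4.5: Pa²(3L − a)/(6EI) = 2849/EI
  point load 167 at a = 9: Pa²(3L − a)/(6EI) = 60872/EI
  clockwise couple 131.8 at a = 8.4: M₀a(2L − a)/(2EI) = 8636/EI
  δ_0 = 72356/EI
Flexibility coefficient — unit upward force at B: δ_{BB} = L³/(3EI) = 576/EI.
With EI = 79000 kN·m²: δ_0 = 0.9159 m and δ_{BB} = 0.007291 m/kN.
Compatibility — the beam at B must follow the support down by 0.003 m: δ_0 − R_B·δ_{BB} = 0.003, so R_B = (0.9159 − 0.003)/0.007291 = 125.2 kN.
Moment equilibrium about A: M_A = Σ(load moments about A) − R_B·L = 1755 − 125.2×12 = 252.9 kN·m.

M_A = 252.9 kN·m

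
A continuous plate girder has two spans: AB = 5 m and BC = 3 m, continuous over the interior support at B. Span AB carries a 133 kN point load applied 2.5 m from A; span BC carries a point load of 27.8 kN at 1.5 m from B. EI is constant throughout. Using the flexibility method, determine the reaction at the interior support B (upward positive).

Release continuity at B by inserting a hinge; the redundant is the internal moment M_B. The primary structure is two simply-supported spans AB and BC.
Discontinuity in slope at B on the released structure — sum the simple-span end rotations:
  span AB: point load 133 at a = 2.5: Pab(L + a)/(6LEI) = 207.8/EI
  span BC: point load 27.8 at a = 1.5: Pab(L + b)/(6LEI) = 15.64/EI
  relative rotation θ_0 = (207.8 + 15.64)/EI = 223.4/EI
A unit hogging moment at B produces rotation L₁/(3EI) + L₂/(3EI) = 2.667/EI.
Slope continuity at B: θ_0 = M_B·2.667/EI, so M_B = 223.4/2.667 = 83.79 kN·m (hogging).
Span AB, ΣM about A with M_B applied at B: R_B^{AB}·5 = 332.5 + 83.79, so R_B^{AB} = 83.26 kN and R_A = 133 − 83.26 = 49.74 kN.
Span BC, ΣM about C: R_B^{BC}·3 = 41.7 + 83.79, so R_B^{BC} = 41.83 kN and R_C = 27.8 − 41.83 = -14.03 kN.
R_B = 83.26 + 41.83 = 125.1 kN.

R_B = 125.1 kN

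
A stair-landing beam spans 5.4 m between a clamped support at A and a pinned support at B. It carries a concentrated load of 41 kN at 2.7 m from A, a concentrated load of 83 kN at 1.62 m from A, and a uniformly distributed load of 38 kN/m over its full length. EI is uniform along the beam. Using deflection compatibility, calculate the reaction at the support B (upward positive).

Release the roller at B. Primary structure: cantilever fixed at A.
Downward deflection at the released point B due to the loads:
  point load 41 at a = 2.7: Pa²(3L − a)/(6EI) = 672.5/EI
  point load 83 at a = 1.62: Pa²(3L − a)/(6EI) = 529.3/EI
  UDL 38: wL⁴/(8EI) = 4039/EI
  δ_0 = 5241/EI
Flexibility coefficient — unit upward force at B: δ_{BB} = L³/(3EI) = 52.49/EI.
The prop prevents deflection at B: R_B = δ_0/δ_{BB} = 5241/52.49 = 99.85 kN.

R_B = 99.85 kN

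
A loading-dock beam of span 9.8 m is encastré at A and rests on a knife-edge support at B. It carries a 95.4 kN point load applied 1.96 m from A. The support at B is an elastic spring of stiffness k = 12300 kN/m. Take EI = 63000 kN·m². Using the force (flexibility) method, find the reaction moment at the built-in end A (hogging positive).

Remove the prop at B; the released (primary) structure is a cantilever built in at A.
Free-end deflection of the primary structure under the applied loading (downward +):
  point load 95.4 at a = 1.96: Pa²(3L − a)/(6EI) = 1676/EI
Tip deflection under a unit load at B: L³/(3EI) = 313.7/EI.
With EI = 63000 kN·m²: δ_0 = 0.026604 m and δ_{BB} = 0.00498 m/kN.
Compatibility — the spring shortens by R_B/k under the reaction it provides: δ_0 − R_B·δ_{BB} = R_B/k. With 1/k = 0.000081 m/kN, R_B = δ_0 / (δ_{BB} + 1/k) = 0.026604 / (0.00498 + 0.000081) = 5.257 kN.
Moment equilibrium about A: M_A = Σ(load moments about A) − R_B·L = 187 − 5.257×9.8 = 135.5 kN·m.

M_A = 135.5 kN·m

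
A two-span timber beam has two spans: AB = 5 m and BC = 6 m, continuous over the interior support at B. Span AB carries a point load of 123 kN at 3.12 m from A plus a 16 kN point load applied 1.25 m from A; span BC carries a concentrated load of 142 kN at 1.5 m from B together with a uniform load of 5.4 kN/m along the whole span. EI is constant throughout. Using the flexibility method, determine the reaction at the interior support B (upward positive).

R_B = 257.4 kN

Insert a hinge at B; M_B is the redundant, and each span becomes simply supported.
End slopes at the hinge B, treating each span as simply supported:
  span AB: point load 123 at a = 3.12: Pab(L + a)/(6LEI) = 195.3/EI
  span AB: point load 16 at a = 1.25: Pab(L + a)/(6LEI) = 15.62/EI
  span BC: point load 142 at a = 1.5: Pab(L + b)/(6LEI) = 279.6/EI
  span BC: UDL 5.4: wL³/(24EI) = 48.6/EI
  relative rotation θ_0 = (210.9 + 328.2)/EI = 539.1/EI
A unit hogging moment at B produces rotation L₁/(3EI) + L₂/(3EI) = 3.667/EI.
Slope continuity at B: θ_0 = M_B·3.667/EI, so M_B = 539.1/3.667 = 147 kN·m (hogging).
Span AB, ΣM about A with M_B applied at B: R_B^{AB}·5 = 403.8 + 147, so R_B^{AB} = 110.2 kN and R_A = 139 − 110.2 = 28.84 kN.
Span BC, ΣM about C: R_B^{BC}·6 = 736.2 + 147, so R_B^{BC} = 147.2 kN and R_C = 174.4 − 147.2 = 27.2 kN.
R_B = 110.2 + 147.2 = 257.4 kN.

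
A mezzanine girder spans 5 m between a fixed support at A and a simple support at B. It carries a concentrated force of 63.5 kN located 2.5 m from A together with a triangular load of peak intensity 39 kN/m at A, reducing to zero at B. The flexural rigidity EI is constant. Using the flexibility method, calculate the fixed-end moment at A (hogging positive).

Release the roller at B. Primary structure: cantilever fixed at A.
Deflection at B on the released cantilever, summing each load's contribution:
  point load 63.5 at a = 2.5: Pa²(3L − a)/(6EI) = 826.8/EI
  triangular load, peak 39 at the fixed end: w₀L⁴/(30EI) = 812.5/EI
  δ_0 = 1639/EI
Tip deflection under a unit load at B: L³/(3EI) = 41.67/EI.
Compatibility at B: δ_0 − R_B·δ_{BB} = 0, so R_B = 1639/41.67 = 39.34 kN.
Moment equilibrium about A: M_A = Σ(load moments about A) − R_B·L = 321.2 − 39.34×5 = 124.5 kN·m.

M_A = 124.5 kN·m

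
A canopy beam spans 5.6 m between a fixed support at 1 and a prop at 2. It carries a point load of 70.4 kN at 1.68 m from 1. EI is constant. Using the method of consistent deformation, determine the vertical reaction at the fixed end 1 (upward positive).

R_1 = 61.85 kN

Choose R_2 as the redundant. The primary structure is the cantilever fixed at 1.
Downward deflection at the released point 2 due to the loads:
  point load 70.4 at a = 1.68: Pa²(3L − a)/(6EI) = 500.7/EI
Tip deflection under a unit load at 2: L³/(3EI) = 58.54/EI.
The prop prevents deflection at 2: R_2 = δ_0/δ_{22} = 500.7/58.54 = 8.554 kN.
Vertical equilibrium: R_1 = ΣP − R_2 = 70.4 − 8.554 = 61.85 kN.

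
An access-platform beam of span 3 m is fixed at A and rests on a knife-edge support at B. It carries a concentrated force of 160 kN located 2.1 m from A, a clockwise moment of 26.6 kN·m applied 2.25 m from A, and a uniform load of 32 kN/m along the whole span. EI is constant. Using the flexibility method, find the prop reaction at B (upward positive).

R_B = 138.6 kN

Take the reaction at B as the redundant and release it; the primary structure is a cantilever fixed at A.
Free-end deflection of the primary structure under the applied loading (downward +):
  point load 160 at a = 2.1: Pa²(3L − a)/(6EI) = 811.4/EI
  clockwise couple 26.6 at a = 2.25: M₀a(2L − a)/(2EI) = 112.2/EI
  UDL 32: wL⁴/(8EI) = 324/EI
  δ_0 = 1248/EI
Flexibility coefficient — unit upward force at B: δ_{BB} = L³/(3EI) = 9/EI.
Compatibility at B: δ_0 − R_B·δ_{BB} = 0, so R_B = 1248/9 = 138.6 kN.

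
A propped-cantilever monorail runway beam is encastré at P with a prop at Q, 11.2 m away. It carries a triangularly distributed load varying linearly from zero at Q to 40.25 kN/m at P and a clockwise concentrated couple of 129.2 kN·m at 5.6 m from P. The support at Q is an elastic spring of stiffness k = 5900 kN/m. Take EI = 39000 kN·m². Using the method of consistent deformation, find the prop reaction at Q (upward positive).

Choose R_Q as the redundant. The primary structure is the cantilever fixed at P.
Downward deflection at the released point Q due to the loads:
  triangular load, peak 40.25 at the fixed end: w₀L⁴/(30EI) = 21111/EI
  clockwise couple 129.2 at a = 5.6: M₀a(2L − a)/(2EI) = 6078/EI
  δ_0 = 27189/EI
Flexibility coefficient — unit upward force at Q: δ_{QQ} = L³/(3EI) = 468.3/EI.
With EI = 39000 kN·m²: δ_0 = 0.69715 m and δ_{QQ} = 0.012008 m/kN.
Compatibility — the spring shortens by R_Q/k under the reaction it provides: δ_0 − R_Q·δ_{QQ} = R_Q/k. With 1/k = 0.000169 m/kN, R_Q = δ_0 / (δ_{QQ} + 1/k) = 0.69715 / (0.012008 + 0.000169) = 57.25 kN.

R_Q = 57.25 kN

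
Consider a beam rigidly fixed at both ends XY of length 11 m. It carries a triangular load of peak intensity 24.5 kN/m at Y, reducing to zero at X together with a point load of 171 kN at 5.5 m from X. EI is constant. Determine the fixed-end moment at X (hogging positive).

Take the two fixed-end moments M_X, M_Y as redundants; the released structure is the simple span XY.
On the primary (simply-supported) span, the end slopes from the loading are:
  at X: triangular load, peak 24.5: 7w₀L³/(360EI) = 634.1/EI
  at Y: triangular load, peak 24.5: w₀L³/(45EI) = 724.7/EI
  at X: point load 171 at a = 5.5: Pab(L + b)/(6LEI) = 1293/EI
  at Y: point load 171 at a = 5.5: Pab(L + a)/(6LEI) = 1293/EI
  θ_X0 = 1927/EI,  θ_Y0 = 2018/EI
Flexibility coefficients: a unit moment at one end gives L/(3EI) there and L/(6EI) at the far end, so f₁₁ = f₂₂ = 3.667/EI and f₁₂ = f₂₁ = 1.833/EI.
Compatibility — zero rotation at each built-in end:
  3.667 M_X + 1.833 M_Y = 1927
  1.833 M_X + 3.667 M_Y = 2018
Solving the pair gives M_X = 333.9 kN·m and M_Y = 383.4 kN·m (hogging).

M_X = 333.9 kN·m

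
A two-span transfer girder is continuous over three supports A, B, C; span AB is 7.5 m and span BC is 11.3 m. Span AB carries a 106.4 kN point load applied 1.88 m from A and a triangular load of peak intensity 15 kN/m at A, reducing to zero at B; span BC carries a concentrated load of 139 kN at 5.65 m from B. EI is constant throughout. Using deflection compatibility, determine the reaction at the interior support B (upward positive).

Take M_B as the redundant. Released structure: two simple spans AB and BC with a hinge at B.
Rotations at B on the released spans (each span's end-slope, ×1/EI):
  span AB: point load 106.4 at a = 1.88: Pab(L + a)/(6LEI) = 234.3/EI
  span AB: triangular load, peak 15: 7w₀L³/(360EI) = 123/EI
  span BC: point load 139 at a = 5.65: Pab(L + b)/(6LEI) = 1109/EI
  relative rotation θ_0 = (357.4 + 1109)/EI = 1467/EI
A unit hogging moment at B produces rotation L₁/(3EI) + L₂/(3EI) = 6.267/EI.
Slope continuity at B: θ_0 = M_B·6.267/EI, so M_B = 1467/6.267 = 234 kN·m (hogging).
Span AB, ΣM about A with M_B applied at B: R_B^{AB}·7.5 = 340.7 + 234, so R_B^{AB} = 76.63 kN and R_A = 162.7 − 76.63 = 86.02 kN.
Span BC, ΣM about C: R_B^{BC}·11.3 = 785.4 + 234, so R_B^{BC} = 90.21 kN and R_C = 139 − 90.21 = 48.79 kN.
R_B = 76.63 + 90.21 = 166.8 kN.

R_B = 166.8 kN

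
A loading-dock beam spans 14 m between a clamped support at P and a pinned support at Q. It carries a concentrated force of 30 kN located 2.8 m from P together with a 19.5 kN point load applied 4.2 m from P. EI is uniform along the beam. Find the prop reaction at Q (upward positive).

R_Q = 4.049 kN

Choose R_Q as the redundant. The primary structure is the cantilever fixed at P.
Primary-structure tip deflection at Q by superposition:
  point load 30 at a = 2.8: Pa²(3L − a)/(6EI) = 1537/EI
  point load 19.5 at a = 4.2: Pa²(3L − a)/(6EI) = 2167/EI
  δ_0 = 3704/EI
Flexibility coefficient — unit upward force at Q: δ_{QQ} = L³/(3EI) = 914.7/EI.
Compatibility at Q: δ_0 − R_Q·δ_{QQ} = 0, so R_Q = 3704/914.7 = 4.049 kN.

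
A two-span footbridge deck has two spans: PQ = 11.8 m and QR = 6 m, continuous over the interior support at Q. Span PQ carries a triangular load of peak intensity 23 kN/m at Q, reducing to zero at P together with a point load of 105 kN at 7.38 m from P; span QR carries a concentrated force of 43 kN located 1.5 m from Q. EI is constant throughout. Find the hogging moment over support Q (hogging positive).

M_Q = 312.2 kN·m

Insert a hinge at Q; M_Q is the redundant, and each span becomes simply supported.
End slopes at the hinge Q, treating each span as simply supported:
  span PQ: triangular load, peak 23: w₀L³/(45EI) = 839.8/EI
  span PQ: point load 105 at a = 7.38: Pab(L + a)/(6LEI) = 927.9/EI
  span QR: point load 43 at a = 1.5: Pab(L + b)/(6LEI) = 84.66/EI
  relative rotation θ_0 = (1768 + 84.66)/EI = 1852/EI
A unit hogging moment at Q produces rotation L₁/(3EI) + L₂/(3EI) = 5.933/EI.
Slope continuity at Q: θ_0 = M_Q·5.933/EI, so M_Q = 1852/5.933 = 312.2 kN·m (hogging).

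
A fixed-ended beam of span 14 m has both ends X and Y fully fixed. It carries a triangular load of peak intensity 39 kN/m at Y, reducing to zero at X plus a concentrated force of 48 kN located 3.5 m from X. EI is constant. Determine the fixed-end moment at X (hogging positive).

Take the two fixed-end moments M_X, M_Y as redundants; the released structure is the simple span XY.
End rotations of the released simple span under the applied load (×1/EI):
  at X: triangular load, peak 39: 7w₀L³/(360EI) = 2081/EI
  at Y: triangular load, peak 39: w₀L³/(45EI) = 2378/EI
  at X: point load 48 at a = 3.5: Pab(L + b)/(6LEI) = 514.5/EI
  at Y: point load 48 at a = 3.5: Pab(L + a)/(6LEI) = 367.5/EI
  θ_X0 = 2595/EI,  θ_Y0 = 2746/EI
Flexibility coefficients: a unit moment at one end gives L/(3EI) there and L/(6EI) at the far end, so f₁₁ = f₂₂ = 4.667/EI and f₁₂ = f₂₁ = 2.333/EI.
Compatibility — zero rotation at each built-in end:
  4.667 M_X + 2.333 M_Y = 2595
  2.333 M_X + 4.667 M_Y = 2746
Solving the pair gives M_X = 349.3 kN·m and M_Y = 413.7 kN·m (hogging).

M_X = 349.3 kN·m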